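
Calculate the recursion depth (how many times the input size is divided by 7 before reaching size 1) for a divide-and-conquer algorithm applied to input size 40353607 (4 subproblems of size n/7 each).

For divide and conquer with division factor 7:

Problem sizes at each level:
Level 0: 40353607
Level 1: 5764801
Level 2: 823543
Level 3: 117649
Level 4: 16807
Level 5: 2401
Level 6: 343
Level 7: 49
Level 8: 7
Level 9: 1

The root is level 0 and the size-1 base case is level 9 (the tree spans levels 0 through 9, i.e. 10 levels counting the root), so the depth is the number of divisions: log_7(40353607) = 9

The recursion tree depth is log_7(40353607) = 9. At each level, the problem size is divided by 7, so it takes 9 divisions to reduce to a base case of size 1. The algorithm makes 4 recursive calls at each level.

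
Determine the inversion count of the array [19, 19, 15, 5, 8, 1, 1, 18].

Finding inversions in [19, 19, 15, 5, 8, 1, 1, 18]:

(0, 2): arr[0]=19 > arr[2]=15
(0, 3): arr[0]=19 > arr[3]=5
(0, 4): arr[0]=19 > arr[4]=8
(0, 5): arr[0]=19 > arr[5]=1
(0, 6): arr[0]=19 > arr[6]=1
(0, 7): arr[0]=19 > arr[7]=18
(1, 2): arr[1]=19 > arr[2]=15
(1, 3): arr[1]=19 > arr[3]=5
(1, 4): arr[1]=19 > arr[4]=8
(1, 5): arr[1]=19 > arr[5]=1
(1, 6): arr[1]=19 > arr[6]=1
(1, 7): arr[1]=19 > arr[7]=18
(2, 3): arr[2]=15 > arr[3]=5
(2, 4): arr[2]=15 > arr[4]=8
(2, 5): arr[2]=15 > arr[5]=1
(2, 6): arr[2]=15 > arr[6]=1
(3, 5): arr[3]=5 > arr[5]=1
(3, 6): arr[3]=5 > arr[6]=1
(4, 5): arr[4]=8 > arr[5]=1
(4, 6): arr[4]=8 > arr[6]=1

Total inversions: 20

The array has 20 inversion(s): (0,2), (0,3), (0,4), (0,5), (0,6), (0,7), (1,2), (1,3), (1,4), (1,5), (1,6), (1,7), (2,3), (2,4), (2,5), (2,6), (3,5), (3,6), (4,5), (4,6). Each pair (i,j) satisfies i < j and arr[i] > arr[j].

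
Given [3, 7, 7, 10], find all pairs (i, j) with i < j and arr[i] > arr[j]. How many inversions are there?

Finding inversions in [3, 7, 7, 10]:


Total inversions: 0

The array has 0 inversions. It is already sorted.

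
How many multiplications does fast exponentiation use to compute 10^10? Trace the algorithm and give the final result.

Computing 10^10 by squaring (build up from 10^1; each line after the first costs one multiplication):

10^1 = 10
10^2 = (10^1)^2 = 10^2 = 100
10^4 = (10^2)^2 = 100^2 = 10000
10^5 = 10 * 10^4 = 10 * 10000 = 100000
10^10 = (10^5)^2 = 100000^2 = 10000000000

Result: 10000000000
Multiplications needed: 4 (4 lines after 10^1)

10^10 = 10000000000. Using exponentiation by squaring, this requires 4 multiplications. The key idea: if the exponent is even, square the half-power; if odd, multiply by the base once.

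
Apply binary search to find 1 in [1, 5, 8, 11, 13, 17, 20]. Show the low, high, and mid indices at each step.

Binary search for 1 in [1, 5, 8, 11, 13, 17, 20]:

lo=0, hi=6, mid=3, arr[mid]=11 -> 11 > 1, search left half
lo=0, hi=2, mid=1, arr[mid]=5 -> 5 > 1, search left half
lo=0, hi=0, mid=0, arr[mid]=1 -> Found target at index 0!

Binary search finds 1 at index 0 after 3 comparisons. The search repeatedly halves the search space by comparing with the middle element.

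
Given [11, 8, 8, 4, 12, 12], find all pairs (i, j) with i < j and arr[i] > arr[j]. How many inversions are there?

Finding inversions in [11, 8, 8, 4, 12, 12]:

(0, 1): arr[0]=11 > arr[1]=8
(0, 2): arr[0]=11 > arr[2]=8
(0, 3): arr[0]=11 > arr[3]=4
(1, 3): arr[1]=8 > arr[3]=4
(2, 3): arr[2]=8 > arr[3]=4

Total inversions: 5

The array has 5 inversion(s): (0,1), (0,2), (0,3), (1,3), (2,3). Each pair (i,j) satisfies i < j and arr[i] > arr[j].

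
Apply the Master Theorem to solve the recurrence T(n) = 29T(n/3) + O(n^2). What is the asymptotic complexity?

Master Theorem for T(n) = 29T(n/3) + O(n^2):

a = 29, b = 3, c = 2
log_b(a) = log_3(29) = 3.0650

Case 1: c = 2 < log_3(29) = 3.0650
T(n) = O(n^(log_3 29))

For T(n) = 29T(n/3) + O(n^2): log_3(29) = 3.0650. This is Case 1 of the Master Theorem (c < log_b(a), work dominated by leaves), giving O(n^(log_3 29)).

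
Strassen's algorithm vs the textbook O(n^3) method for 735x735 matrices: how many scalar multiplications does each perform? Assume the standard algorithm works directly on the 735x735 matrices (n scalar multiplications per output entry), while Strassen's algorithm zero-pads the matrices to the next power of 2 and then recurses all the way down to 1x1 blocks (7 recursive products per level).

Matrix multiplication for 735x735 matrices:

Strassen's algorithm requires power-of-2 dimensions. Pad 735x735 to 1024x1024 (next power of 2).

Standard algorithm: 735^3 = 397065375 multiplications
Strassen's algorithm: 7^(log2(1024)) = 7^10 = 282475249 multiplications
Savings: 397065375 - 282475249 = 114590126 multiplications

Standard: 397065375 multiplications (735^3). Strassen: 282475249 multiplications (7^10, after padding to 1024x1024). Strassen reduces 8 recursive multiplications to 7 at each level.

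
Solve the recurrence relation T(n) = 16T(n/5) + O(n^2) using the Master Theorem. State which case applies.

Master Theorem for T(n) = 16T(n/5) + O(n^2):

a = 16, b = 5, c = 2
log_b(a) = log_5(16) = 1.7227

Case 3: c = 2 > log_5(16) = 1.7227
T(n) = O(n^2) = O(n^2)

For T(n) = 16T(n/5) + O(n^2): log_5(16) = 1.7227. This is Case 3 of the Master Theorem (c > log_b(a), work dominated by root), giving O(n^2).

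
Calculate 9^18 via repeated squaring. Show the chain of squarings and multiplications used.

Computing 9^18 by squaring (build up from 9^1; each line after the first costs one multiplication):

9^1 = 9
9^2 = (9^1)^2 = 9^2 = 81
9^4 = (9^2)^2 = 81^2 = 6561
9^8 = (9^4)^2 = 6561^2 = 43046721
9^9 = 9 * 9^8 = 9 * 43046721 = 387420489
9^18 = (9^9)^2 = 387420489^2 = 150094635296999121

Result: 150094635296999121
Multiplications needed: 5 (5 lines after 9^1)

9^18 = 150094635296999121. Using exponentiation by squaring, this requires 5 multiplications. The key idea: if the exponent is even, square the half-power; if odd, multiply by the base once.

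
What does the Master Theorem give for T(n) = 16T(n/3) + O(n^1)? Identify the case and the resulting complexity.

Master Theorem for T(n) = 16T(n/3) + O(n^1):

a = 16, b = 3, c = 1
log_b(a) = log_3(16) = 2.5237

Case 1: c = 1 < log_3(16) = 2.5237
T(n) = O(n^(log_3 16))

For T(n) = 16T(n/3) + O(n^1): log_3(16) = 2.5237. This is Case 1 of the Master Theorem (c < log_b(a), work dominated by leaves), giving O(n^(log_3 16)).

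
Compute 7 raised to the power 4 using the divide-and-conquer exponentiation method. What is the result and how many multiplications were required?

Computing 7^4 by squaring (build up from 7^1; each line after the first costs one multiplication):

7^1 = 7
7^2 = (7^1)^2 = 7^2 = 49
7^4 = (7^2)^2 = 49^2 = 2401

Result: 2401
Multiplications needed: 2 (2 lines after 7^1)

7^4 = 2401. Using exponentiation by squaring, this requires 2 multiplications. The key idea: if the exponent is even, square the half-power; if odd, multiply by the base once.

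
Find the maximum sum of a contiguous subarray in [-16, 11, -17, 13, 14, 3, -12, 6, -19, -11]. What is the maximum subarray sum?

Using Kadane's algorithm on [-16, 11, -17, 13, 14, 3, -12, 6, -19, -11]:

Scanning through the array:
Position 1 (value 11): max_ending_here = 11, max_so_far = 11
Position 2 (value -17): max_ending_here = -6, max_so_far = 11
Position 3 (value 13): max_ending_here = 13, max_so_far = 13
Position 4 (value 14): max_ending_here = 27, max_so_far = 27
Position 5 (value 3): max_ending_here = 30, max_so_far = 30
Position 6 (value -12): max_ending_here = 18, max_so_far = 30
Position 7 (value 6): max_ending_here = 24, max_so_far = 30
Position 8 (value -19): max_ending_here = 5, max_so_far = 30
Position 9 (value -11): max_ending_here = -6, max_so_far = 30

Maximum subarray: [13, 14, 3]
Maximum sum: 30

The maximum subarray is [13, 14, 3] with sum 30. This subarray runs from index 3 to index 5.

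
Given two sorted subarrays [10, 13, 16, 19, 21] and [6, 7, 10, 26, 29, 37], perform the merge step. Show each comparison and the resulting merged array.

Merging process:

Compare 10 vs 6: take 6 from right. Merged: [6]
Compare 10 vs 7: take 7 from right. Merged: [6, 7]
Compare 10 vs 10: take 10 from left. Merged: [6, 7, 10]
Compare 13 vs 10: take 10 from right. Merged: [6, 7, 10, 10]
Compare 13 vs 26: take 13 from left. Merged: [6, 7, 10, 10, 13]
Compare 16 vs 26: take 16 from left. Merged: [6, 7, 10, 10, 13, 16]
Compare 19 vs 26: take 19 from left. Merged: [6, 7, 10, 10, 13, 16, 19]
Compare 21 vs 26: take 21 from left. Merged: [6, 7, 10, 10, 13, 16, 19, 21]
Append remaining from right: [26, 29, 37]. Merged: [6, 7, 10, 10, 13, 16, 19, 21, 26, 29, 37]

Final merged array: [6, 7, 10, 10, 13, 16, 19, 21, 26, 29, 37]
Total comparisons: 8

The merged array is [6, 7, 10, 10, 13, 16, 19, 21, 26, 29, 37], requiring 8 comparisons. The merge step runs in O(n) time where n is the total number of elements.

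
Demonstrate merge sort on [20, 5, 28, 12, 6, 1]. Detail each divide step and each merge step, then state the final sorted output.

Merge sort trace:

Split: [20, 5, 28, 12, 6, 1] -> [20, 5, 28] and [12, 6, 1]
  Split: [20, 5, 28] -> [20] and [5, 28]
    Split: [5, 28] -> [5] and [28]
    Merge: [5] + [28] -> [5, 28]
  Merge: [20] + [5, 28] -> [5, 20, 28]
  Split: [12, 6, 1] -> [12] and [6, 1]
    Split: [6, 1] -> [6] and [1]
    Merge: [6] + [1] -> [1, 6]
  Merge: [12] + [1, 6] -> [1, 6, 12]
Merge: [5, 20, 28] + [1, 6, 12] -> [1, 5, 6, 12, 20, 28]

Final sorted array: [1, 5, 6, 12, 20, 28]

The merge sort proceeds by recursively splitting the array and merging sorted halves.
After all merges, the sorted array is [1, 5, 6, 12, 20, 28].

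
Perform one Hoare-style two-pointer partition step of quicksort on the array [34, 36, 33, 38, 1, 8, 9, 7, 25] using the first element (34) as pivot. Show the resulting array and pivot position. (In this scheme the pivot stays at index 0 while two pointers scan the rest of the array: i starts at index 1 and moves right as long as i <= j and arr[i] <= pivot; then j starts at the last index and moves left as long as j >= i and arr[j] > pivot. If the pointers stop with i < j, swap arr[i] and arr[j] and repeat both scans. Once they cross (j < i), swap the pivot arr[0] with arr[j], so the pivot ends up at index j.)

Hoare-style two-pointer partition with pivot = 34:

Initial array: [34, 36, 33, 38, 1, 8, 9, 7, 25]

Pointers start at i = 1, j = 8.
i stops at index 1 (arr[1]=36 > 34), j stops at index 8 (arr[8]=25 <= 34): swap arr[1] and arr[8], array becomes [34, 25, 33, 38, 1, 8, 9, 7, 36]
i stops at index 3 (arr[3]=38 > 34), j stops at index 7 (arr[7]=7 <= 34): swap arr[3] and arr[7], array becomes [34, 25, 33, 7, 1, 8, 9, 38, 36]
i ends at 7, j ends at 6: the pointers have crossed (j < i), so scanning stops.

Swap pivot arr[0] with arr[6] to place pivot at position 6: [9, 25, 33, 7, 1, 8, 34, 38, 36]
Pivot position: 6

After partitioning with pivot 34, the array becomes [9, 25, 33, 7, 1, 8, 34, 38, 36]. The pivot is placed at index 6. All elements to the left of the pivot are <= 34, and all elements to the right are > 34.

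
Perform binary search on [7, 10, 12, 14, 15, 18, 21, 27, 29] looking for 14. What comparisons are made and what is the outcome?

Binary search for 14 in [7, 10, 12, 14, 15, 18, 21, 27, 29]:

lo=0, hi=8, mid=4, arr[mid]=15 -> 15 > 14, search left half
lo=0, hi=3, mid=1, arr[mid]=10 -> 10 < 14, search right half
lo=2, hi=3, mid=2, arr[mid]=12 -> 12 < 14, search right half
lo=3, hi=3, mid=3, arr[mid]=14 -> Found target at index 3!

Binary search finds 14 at index 3 after 4 comparisons. The search repeatedly halves the search space by comparing with the middle element.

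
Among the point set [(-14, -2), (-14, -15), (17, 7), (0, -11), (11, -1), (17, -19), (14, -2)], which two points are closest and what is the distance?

Computing all pairwise distances among 7 points:

d((-14, -2), (-14, -15)) = 13.0
d((-14, -2), (17, 7)) = 32.28
d((-14, -2), (0, -11)) = 16.6433
d((-14, -2), (11, -1)) = 25.02
d((-14, -2), (17, -19)) = 35.3553
d((-14, -2), (14, -2)) = 28.0
d((-14, -15), (17, 7)) = 38.0132
d((-14, -15), (0, -11)) = 14.5602
d((-14, -15), (11, -1)) = 28.6531
d((-14, -15), (17, -19)) = 31.257
d((-14, -15), (14, -2)) = 30.8707
d((17, 7), (0, -11)) = 24.7588
d((17, 7), (11, -1)) = 10.0
d((17, 7), (17, -19)) = 26.0
d((17, 7), (14, -2)) = 9.4868
d((0, -11), (11, -1)) = 14.8661
d((0, -11), (17, -19)) = 18.7883
d((0, -11), (14, -2)) = 16.6433
d((11, -1), (17, -19)) = 18.9737
d((11, -1), (14, -2)) = 3.1623 <-- minimum
d((17, -19), (14, -2)) = 17.2627

Closest pair: (11, -1) and (14, -2) with distance 3.1623

The closest pair is (11, -1) and (14, -2) with Euclidean distance 3.1623. For 7 points, brute-force pairwise comparison is shown above. For large n, the divide-and-conquer algorithm (sort by x, recurse on halves, check the dividing strip) achieves O(n log n).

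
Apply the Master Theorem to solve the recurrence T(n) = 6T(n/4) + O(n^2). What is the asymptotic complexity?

Master Theorem for T(n) = 6T(n/4) + O(n^2):

a = 6, b = 4, c = 2
log_b(a) = log_4(6) = 1.2925

Case 3: c = 2 > log_4(6) = 1.2925
T(n) = O(n^2) = O(n^2)

For T(n) = 6T(n/4) + O(n^2): log_4(6) = 1.2925. This is Case 3 of the Master Theorem (c > log_b(a), work dominated by root), giving O(n^2).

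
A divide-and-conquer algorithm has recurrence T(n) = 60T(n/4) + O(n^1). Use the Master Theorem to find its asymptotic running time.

Master Theorem for T(n) = 60T(n/4) + O(n^1):

a = 60, b = 4, c = 1
log_b(a) = log_4(60) = 2.9534

Case 1: c = 1 < log_4(60) = 2.9534
T(n) = O(n^(log_4 60))

For T(n) = 60T(n/4) + O(n^1): log_4(60) = 2.9534. This is Case 1 of the Master Theorem (c < log_b(a), work dominated by leaves), giving O(n^(log_4 60)).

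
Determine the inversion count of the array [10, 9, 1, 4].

Finding inversions in [10, 9, 1, 4]:

(0, 1): arr[0]=10 > arr[1]=9
(0, 2): arr[0]=10 > arr[2]=1
(0, 3): arr[0]=10 > arr[3]=4
(1, 2): arr[1]=9 > arr[2]=1
(1, 3): arr[1]=9 > arr[3]=4

Total inversions: 5

The array has 5 inversion(s): (0,1), (0,2), (0,3), (1,2), (1,3). Each pair (i,j) satisfies i < j and arr[i] > arr[j].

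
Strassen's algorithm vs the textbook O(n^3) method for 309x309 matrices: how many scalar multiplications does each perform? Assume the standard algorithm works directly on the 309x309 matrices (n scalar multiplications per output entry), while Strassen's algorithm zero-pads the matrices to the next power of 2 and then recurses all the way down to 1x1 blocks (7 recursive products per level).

Matrix multiplication for 309x309 matrices:

Strassen's algorithm requires power-of-2 dimensions. Pad 309x309 to 512x512 (next power of 2).

Standard algorithm: 309^3 = 29503629 multiplications
Strassen's algorithm: 7^(log2(512)) = 7^9 = 40353607 multiplications
Difference: 29503629 - 40353607 = -10849978 (Strassen uses MORE here due to padding overhead — for small or just-over-power-of-2 n, padding can outweigh the per-level savings)

Standard: 29503629 multiplications (309^3). Strassen: 40353607 multiplications (7^9, after padding to 512x512). Strassen reduces 8 recursive multiplications to 7 at each level.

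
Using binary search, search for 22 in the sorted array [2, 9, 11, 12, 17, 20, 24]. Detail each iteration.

Binary search for 22 in [2, 9, 11, 12, 17, 20, 24]:

lo=0, hi=6, mid=3, arr[mid]=12 -> 12 < 22, search right half
lo=4, hi=6, mid=5, arr[mid]=20 -> 20 < 22, search right half
lo=6, hi=6, mid=6, arr[mid]=24 -> 24 > 22, search left half
lo=6 > hi=5, target 22 not found

Binary search determines that 22 is not in the array after 3 comparisons. The search space was exhausted without finding the target.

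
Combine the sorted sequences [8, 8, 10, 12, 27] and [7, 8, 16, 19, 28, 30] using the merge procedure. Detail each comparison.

Merging process:

Compare 8 vs 7: take 7 from right. Merged: [7]
Compare 8 vs 8: take 8 from left. Merged: [7, 8]
Compare 8 vs 8: take 8 from left. Merged: [7, 8, 8]
Compare 10 vs 8: take 8 from right. Merged: [7, 8, 8, 8]
Compare 10 vs 16: take 10 from left. Merged: [7, 8, 8, 8, 10]
Compare 12 vs 16: take 12 from left. Merged: [7, 8, 8, 8, 10, 12]
Compare 27 vs 16: take 16 from right. Merged: [7, 8, 8, 8, 10, 12, 16]
Compare 27 vs 19: take 19 from right. Merged: [7, 8, 8, 8, 10, 12, 16, 19]
Compare 27 vs 28: take 27 from left. Merged: [7, 8, 8, 8, 10, 12, 16, 19, 27]
Append remaining from right: [28, 30]. Merged: [7, 8, 8, 8, 10, 12, 16, 19, 27, 28, 30]

Final merged array: [7, 8, 8, 8, 10, 12, 16, 19, 27, 28, 30]
Total comparisons: 9

The merged array is [7, 8, 8, 8, 10, 12, 16, 19, 27, 28, 30], requiring 9 comparisons. The merge step runs in O(n) time where n is the total number of elements.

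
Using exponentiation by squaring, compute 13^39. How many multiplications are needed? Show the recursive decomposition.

Computing 13^39 by squaring (build up from 13^1; each line after the first costs one multiplication):

13^1 = 13
13^2 = (13^1)^2 = 13^2 = 169
13^4 = (13^2)^2 = 169^2 = 28561
13^8 = (13^4)^2 = 28561^2 = 815730721
13^9 = 13 * 13^8 = 13 * 815730721 = 10604499373
13^18 = (13^9)^2 = 10604499373^2 = 112455406951957393129
13^19 = 13 * 13^18 = 13 * 112455406951957393129 = 1461920290375446110677
13^38 = (13^19)^2 = 1461920290375446110677^2 = 2137210935411428674141543654682486133398329
13^39 = 13 * 13^38 = 13 * 2137210935411428674141543654682486133398329 = 27783742160348572763840067510872319734178277

Result: 27783742160348572763840067510872319734178277
Multiplications needed: 8 (8 lines after 13^1)

13^39 = 27783742160348572763840067510872319734178277. Using exponentiation by squaring, this requires 8 multiplications. The key idea: if the exponent is even, square the half-power; if odd, multiply by the base once.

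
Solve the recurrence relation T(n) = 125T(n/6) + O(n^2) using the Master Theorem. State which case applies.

Master Theorem for T(n) = 125T(n/6) + O(n^2):

a = 125, b = 6, c = 2
log_b(a) = log_6(125) = 2.6947

Case 1: c = 2 < log_6(125) = 2.6947
T(n) = O(n^(log_6 125))

For T(n) = 125T(n/6) + O(n^2): log_6(125) = 2.6947. This is Case 1 of the Master Theorem (c < log_b(a), work dominated by leaves), giving O(n^(log_6 125)).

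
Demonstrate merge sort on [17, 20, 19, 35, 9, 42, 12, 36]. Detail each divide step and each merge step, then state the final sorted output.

Merge sort trace:

Split: [17, 20, 19, 35, 9, 42, 12, 36] -> [17, 20, 19, 35] and [9, 42, 12, 36]
  Split: [17, 20, 19, 35] -> [17, 20] and [19, 35]
    Split: [17, 20] -> [17] and [20]
    Merge: [17] + [20] -> [17, 20]
    Split: [19, 35] -> [19] and [35]
    Merge: [19] + [35] -> [19, 35]
  Merge: [17, 20] + [19, 35] -> [17, 19, 20, 35]
  Split: [9, 42, 12, 36] -> [9, 42] and [12, 36]
    Split: [9, 42] -> [9] and [42]
    Merge: [9] + [42] -> [9, 42]
    Split: [12, 36] -> [12] and [36]
    Merge: [12] + [36] -> [12, 36]
  Merge: [9, 42] + [12, 36] -> [9, 12, 36, 42]
Merge: [17, 19, 20, 35] + [9, 12, 36, 42] -> [9, 12, 17, 19, 20, 35, 36, 42]

Final sorted array: [9, 12, 17, 19, 20, 35, 36, 42]

The merge sort proceeds by recursively splitting the array and merging sorted halves.
After all merges, the sorted array is [9, 12, 17, 19, 20, 35, 36, 42].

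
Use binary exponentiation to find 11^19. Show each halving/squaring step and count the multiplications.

Computing 11^19 by squaring (build up from 11^1; each line after the first costs one multiplication):

11^1 = 11
11^2 = (11^1)^2 = 11^2 = 121
11^4 = (11^2)^2 = 121^2 = 14641
11^8 = (11^4)^2 = 14641^2 = 214358881
11^9 = 11 * 11^8 = 11 * 214358881 = 2357947691
11^18 = (11^9)^2 = 2357947691^2 = 5559917313492231481
11^19 = 11 * 11^18 = 11 * 5559917313492231481 = 61159090448414546291

Result: 61159090448414546291
Multiplications needed: 6 (6 lines after 11^1)

11^19 = 61159090448414546291. Using exponentiation by squaring, this requires 6 multiplications. The key idea: if the exponent is even, square the half-power; if odd, multiply by the base once.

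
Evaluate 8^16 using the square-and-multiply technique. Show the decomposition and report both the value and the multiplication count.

Computing 8^16 by squaring (build up from 8^1; each line after the first costs one multiplication):

8^1 = 8
8^2 = (8^1)^2 = 8^2 = 64
8^4 = (8^2)^2 = 64^2 = 4096
8^8 = (8^4)^2 = 4096^2 = 16777216
8^16 = (8^8)^2 = 16777216^2 = 281474976710656

Result: 281474976710656
Multiplications needed: 4 (4 lines after 8^1)

8^16 = 281474976710656. Using exponentiation by squaring, this requires 4 multiplications. The key idea: if the exponent is even, square the half-power; if odd, multiply by the base once.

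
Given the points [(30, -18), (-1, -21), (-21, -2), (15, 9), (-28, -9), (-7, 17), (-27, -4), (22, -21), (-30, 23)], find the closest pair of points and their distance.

Computing all pairwise distances among 9 points:

d((30, -18), (-1, -21)) = 31.1448
d((30, -18), (-21, -2)) = 53.4509
d((30, -18), (15, 9)) = 30.8869
d((30, -18), (-28, -9)) = 58.6941
d((30, -18), (-7, 17)) = 50.9313
d((30, -18), (-27, -4)) = 58.6941
d((30, -18), (22, -21)) = 8.544
d((30, -18), (-30, 23)) = 72.6705
d((-1, -21), (-21, -2)) = 27.5862
d((-1, -21), (15, 9)) = 34.0
d((-1, -21), (-28, -9)) = 29.5466
d((-1, -21), (-7, 17)) = 38.4708
d((-1, -21), (-27, -4)) = 31.0644
d((-1, -21), (22, -21)) = 23.0
d((-1, -21), (-30, 23)) = 52.6972
d((-21, -2), (15, 9)) = 37.6431
d((-21, -2), (-28, -9)) = 9.8995
d((-21, -2), (-7, 17)) = 23.6008
d((-21, -2), (-27, -4)) = 6.3246
d((-21, -2), (22, -21)) = 47.0106
d((-21, -2), (-30, 23)) = 26.5707
d((15, 9), (-28, -9)) = 46.6154
d((15, 9), (-7, 17)) = 23.4094
d((15, 9), (-27, -4)) = 43.9659
d((15, 9), (22, -21)) = 30.8058
d((15, 9), (-30, 23)) = 47.1275
d((-28, -9), (-7, 17)) = 33.4215
d((-28, -9), (-27, -4)) = 5.099 <-- minimum
d((-28, -9), (22, -21)) = 51.4198
d((-28, -9), (-30, 23)) = 32.0624
d((-7, 17), (-27, -4)) = 29.0
d((-7, 17), (22, -21)) = 47.8017
d((-7, 17), (-30, 23)) = 23.7697
d((-27, -4), (22, -21)) = 51.8652
d((-27, -4), (-30, 23)) = 27.1662
d((22, -21), (-30, 23)) = 68.1175

Closest pair: (-28, -9) and (-27, -4) with distance 5.099

The closest pair is (-28, -9) and (-27, -4) with Euclidean distance 5.099. For 9 points, brute-force pairwise comparison is shown above. For large n, the divide-and-conquer algorithm (sort by x, recurse on halves, check the dividing strip) achieves O(n log n).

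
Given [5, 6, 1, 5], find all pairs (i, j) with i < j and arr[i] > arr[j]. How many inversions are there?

Finding inversions in [5, 6, 1, 5]:

(0, 2): arr[0]=5 > arr[2]=1
(1, 2): arr[1]=6 > arr[2]=1
(1, 3): arr[1]=6 > arr[3]=5

Total inversions: 3

The array has 3 inversion(s): (0,2), (1,2), (1,3). Each pair (i,j) satisfies i < j and arr[i] > arr[j].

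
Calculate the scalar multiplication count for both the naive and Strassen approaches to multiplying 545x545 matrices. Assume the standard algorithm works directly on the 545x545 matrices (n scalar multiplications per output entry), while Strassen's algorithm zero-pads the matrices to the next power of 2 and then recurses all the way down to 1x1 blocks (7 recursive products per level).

Matrix multiplication for 545x545 matrices:

Strassen's algorithm requires power-of-2 dimensions. Pad 545x545 to 1024x1024 (next power of 2).

Standard algorithm: 545^3 = 161878625 multiplications
Strassen's algorithm: 7^(log2(1024)) = 7^10 = 282475249 multiplications
Difference: 161878625 - 282475249 = -120596624 (Strassen uses MORE here due to padding overhead — for small or just-over-power-of-2 n, padding can outweigh the per-level savings)

Standard: 161878625 multiplications (545^3). Strassen: 282475249 multiplications (7^10, after padding to 1024x1024). Strassen reduces 8 recursive multiplications to 7 at each level.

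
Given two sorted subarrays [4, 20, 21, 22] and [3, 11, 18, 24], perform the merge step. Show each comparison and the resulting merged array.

Merging process:

Compare 4 vs 3: take 3 from right. Merged: [3]
Compare 4 vs 11: take 4 from left. Merged: [3, 4]
Compare 20 vs 11: take 11 from right. Merged: [3, 4, 11]
Compare 20 vs 18: take 18 from right. Merged: [3, 4, 11, 18]
Compare 20 vs 24: take 20 from left. Merged: [3, 4, 11, 18, 20]
Compare 21 vs 24: take 21 from left. Merged: [3, 4, 11, 18, 20, 21]
Compare 22 vs 24: take 22 from left. Merged: [3, 4, 11, 18, 20, 21, 22]
Append remaining from right: [24]. Merged: [3, 4, 11, 18, 20, 21, 22, 24]

Final merged array: [3, 4, 11, 18, 20, 21, 22, 24]
Total comparisons: 7

The merged array is [3, 4, 11, 18, 20, 21, 22, 24], requiring 7 comparisons. The merge step runs in O(n) time where n is the total number of elements.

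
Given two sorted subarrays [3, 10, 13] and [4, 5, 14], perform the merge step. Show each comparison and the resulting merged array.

Merging process:

Compare 3 vs 4: take 3 from left. Merged: [3]
Compare 10 vs 4: take 4 from right. Merged: [3, 4]
Compare 10 vs 5: take 5 from right. Merged: [3, 4, 5]
Compare 10 vs 14: take 10 from left. Merged: [3, 4, 5, 10]
Compare 13 vs 14: take 13 from left. Merged: [3, 4, 5, 10, 13]
Append remaining from right: [14]. Merged: [3, 4, 5, 10, 13, 14]

Final merged array: [3, 4, 5, 10, 13, 14]
Total comparisons: 5

The merged array is [3, 4, 5, 10, 13, 14], requiring 5 comparisons. The merge step runs in O(n) time where n is the total number of elements.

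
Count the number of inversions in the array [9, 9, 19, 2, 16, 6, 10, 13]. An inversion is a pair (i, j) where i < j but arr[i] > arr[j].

Finding inversions in [9, 9, 19, 2, 16, 6, 10, 13]:

(0, 3): arr[0]=9 > arr[3]=2
(0, 5): arr[0]=9 > arr[5]=6
(1, 3): arr[1]=9 > arr[3]=2
(1, 5): arr[1]=9 > arr[5]=6
(2, 3): arr[2]=19 > arr[3]=2
(2, 4): arr[2]=19 > arr[4]=16
(2, 5): arr[2]=19 > arr[5]=6
(2, 6): arr[2]=19 > arr[6]=10
(2, 7): arr[2]=19 > arr[7]=13
(4, 5): arr[4]=16 > arr[5]=6
(4, 6): arr[4]=16 > arr[6]=10
(4, 7): arr[4]=16 > arr[7]=13

Total inversions: 12

The array has 12 inversion(s): (0,3), (0,5), (1,3), (1,5), (2,3), (2,4), (2,5), (2,6), (2,7), (4,5), (4,6), (4,7). Each pair (i,j) satisfies i < j and arr[i] > arr[j].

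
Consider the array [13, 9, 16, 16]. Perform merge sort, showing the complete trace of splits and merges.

Merge sort trace:

Split: [13, 9, 16, 16] -> [13, 9] and [16, 16]
  Split: [13, 9] -> [13] and [9]
  Merge: [13] + [9] -> [9, 13]
  Split: [16, 16] -> [16] and [16]
  Merge: [16] + [16] -> [16, 16]
Merge: [9, 13] + [16, 16] -> [9, 13, 16, 16]

Final sorted array: [9, 13, 16, 16]

The merge sort proceeds by recursively splitting the array and merging sorted halves.
After all merges, the sorted array is [9, 13, 16, 16].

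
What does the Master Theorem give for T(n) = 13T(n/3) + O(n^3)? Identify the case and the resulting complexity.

Master Theorem for T(n) = 13T(n/3) + O(n^3):

a = 13, b = 3, c = 3
log_b(a) = log_3(13) = 2.3347

Case 3: c = 3 > log_3(13) = 2.3347
T(n) = O(n^3) = O(n^3)

For T(n) = 13T(n/3) + O(n^3): log_3(13) = 2.3347. This is Case 3 of the Master Theorem (c > log_b(a), work dominated by root), giving O(n^3).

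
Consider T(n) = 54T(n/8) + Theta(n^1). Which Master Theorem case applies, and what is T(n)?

Master Theorem for T(n) = 54T(n/8) + O(n^1):

a = 54, b = 8, c = 1
log_b(a) = log_8(54) = 1.9183

Case 1: c = 1 < log_8(54) = 1.9183
T(n) = O(n^(log_8 54))

For T(n) = 54T(n/8) + O(n^1): log_8(54) = 1.9183. This is Case 1 of the Master Theorem (c < log_b(a), work dominated by leaves), giving O(n^(log_8 54)).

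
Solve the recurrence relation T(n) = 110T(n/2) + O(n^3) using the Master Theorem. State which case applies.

Master Theorem for T(n) = 110T(n/2) + O(n^3):

a = 110, b = 2, c = 3
log_b(a) = log_2(110) = 6.7814

Case 1: c = 3 < log_2(110) = 6.7814
T(n) = O(n^(log_2 110))

For T(n) = 110T(n/2) + O(n^3): log_2(110) = 6.7814. This is Case 1 of the Master Theorem (c < log_b(a), work dominated by leaves), giving O(n^(log_2 110)).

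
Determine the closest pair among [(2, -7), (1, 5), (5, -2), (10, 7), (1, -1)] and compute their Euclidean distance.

Computing all pairwise distances among 5 points:

d((2, -7), (1, 5)) = 12.0416
d((2, -7), (5, -2)) = 5.831
d((2, -7), (10, 7)) = 16.1245
d((2, -7), (1, -1)) = 6.0828
d((1, 5), (5, -2)) = 8.0623
d((1, 5), (10, 7)) = 9.2195
d((1, 5), (1, -1)) = 6.0
d((5, -2), (10, 7)) = 10.2956
d((5, -2), (1, -1)) = 4.1231 <-- minimum
d((10, 7), (1, -1)) = 12.0416

Closest pair: (5, -2) and (1, -1) with distance 4.1231

The closest pair is (5, -2) and (1, -1) with Euclidean distance 4.1231. For 5 points, brute-force pairwise comparison is shown above. For large n, the divide-and-conquer algorithm (sort by x, recurse on halves, check the dividing strip) achieves O(n log n).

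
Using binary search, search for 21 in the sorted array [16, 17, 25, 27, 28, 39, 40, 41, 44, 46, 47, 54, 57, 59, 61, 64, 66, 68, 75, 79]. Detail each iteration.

Binary search for 21 in [16, 17, 25, 27, 28, 39, 40, 41, 44, 46, 47, 54, 57, 59, 61, 64, 66, 68, 75, 79]:

lo=0, hi=19, mid=9, arr[mid]=46 -> 46 > 21, search left half
lo=0, hi=8, mid=4, arr[mid]=28 -> 28 > 21, search left half
lo=0, hi=3, mid=1, arr[mid]=17 -> 17 < 21, search right half
lo=2, hi=3, mid=2, arr[mid]=25 -> 25 > 21, search left half
lo=2 > hi=1, target 21 not found

Binary search determines that 21 is not in the array after 4 comparisons. The search space was exhausted without finding the target.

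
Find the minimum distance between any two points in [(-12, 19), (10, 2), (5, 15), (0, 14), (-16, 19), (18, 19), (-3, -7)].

Computing all pairwise distances among 7 points:

d((-12, 19), (10, 2)) = 27.8029
d((-12, 19), (5, 15)) = 17.4642
d((-12, 19), (0, 14)) = 13.0
d((-12, 19), (-16, 19)) = 4.0 <-- minimum
d((-12, 19), (18, 19)) = 30.0
d((-12, 19), (-3, -7)) = 27.5136
d((10, 2), (5, 15)) = 13.9284
d((10, 2), (0, 14)) = 15.6205
d((10, 2), (-16, 19)) = 31.0644
d((10, 2), (18, 19)) = 18.7883
d((10, 2), (-3, -7)) = 15.8114
d((5, 15), (0, 14)) = 5.099
d((5, 15), (-16, 19)) = 21.3776
d((5, 15), (18, 19)) = 13.6015
d((5, 15), (-3, -7)) = 23.4094
d((0, 14), (-16, 19)) = 16.7631
d((0, 14), (18, 19)) = 18.6815
d((0, 14), (-3, -7)) = 21.2132
d((-16, 19), (18, 19)) = 34.0
d((-16, 19), (-3, -7)) = 29.0689
d((18, 19), (-3, -7)) = 33.4215

Closest pair: (-12, 19) and (-16, 19) with distance 4.0

The closest pair is (-12, 19) and (-16, 19) with Euclidean distance 4.0. For 7 points, brute-force pairwise comparison is shown above. For large n, the divide-and-conquer algorithm (sort by x, recurse on halves, check the dividing strip) achieves O(n log n).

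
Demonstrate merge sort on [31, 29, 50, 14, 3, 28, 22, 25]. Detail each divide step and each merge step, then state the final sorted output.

Merge sort trace:

Split: [31, 29, 50, 14, 3, 28, 22, 25] -> [31, 29, 50, 14] and [3, 28, 22, 25]
  Split: [31, 29, 50, 14] -> [31, 29] and [50, 14]
    Split: [31, 29] -> [31] and [29]
    Merge: [31] + [29] -> [29, 31]
    Split: [50, 14] -> [50] and [14]
    Merge: [50] + [14] -> [14, 50]
  Merge: [29, 31] + [14, 50] -> [14, 29, 31, 50]
  Split: [3, 28, 22, 25] -> [3, 28] and [22, 25]
    Split: [3, 28] -> [3] and [28]
    Merge: [3] + [28] -> [3, 28]
    Split: [22, 25] -> [22] and [25]
    Merge: [22] + [25] -> [22, 25]
  Merge: [3, 28] + [22, 25] -> [3, 22, 25, 28]
Merge: [14, 29, 31, 50] + [3, 22, 25, 28] -> [3, 14, 22, 25, 28, 29, 31, 50]

Final sorted array: [3, 14, 22, 25, 28, 29, 31, 50]

The merge sort proceeds by recursively splitting the array and merging sorted halves.
After all merges, the sorted array is [3, 14, 22, 25, 28, 29, 31, 50].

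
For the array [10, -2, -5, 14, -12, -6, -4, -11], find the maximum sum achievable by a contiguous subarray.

Using Kadane's algorithm on [10, -2, -5, 14, -12, -6, -4, -11]:

Scanning through the array:
Position 1 (value -2): max_ending_here = 8, max_so_far = 10
Position 2 (value -5): max_ending_here = 3, max_so_far = 10
Position 3 (value 14): max_ending_here = 17, max_so_far = 17
Position 4 (value -12): max_ending_here = 5, max_so_far = 17
Position 5 (value -6): max_ending_here = -1, max_so_far = 17
Position 6 (value -4): max_ending_here = -4, max_so_far = 17
Position 7 (value -11): max_ending_here = -11, max_so_far = 17

Maximum subarray: [10, -2, -5, 14]
Maximum sum: 17

The maximum subarray is [10, -2, -5, 14] with sum 17. This subarray runs from index 0 to index 3.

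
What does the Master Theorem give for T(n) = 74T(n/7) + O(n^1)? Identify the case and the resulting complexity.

Master Theorem for T(n) = 74T(n/7) + O(n^1):

a = 74, b = 7, c = 1
log_b(a) = log_7(74) = 2.2119

Case 1: c = 1 < log_7(74) = 2.2119
T(n) = O(n^(log_7 74))

For T(n) = 74T(n/7) + O(n^1): log_7(74) = 2.2119. This is Case 1 of the Master Theorem (c < log_b(a), work dominated by leaves), giving O(n^(log_7 74)).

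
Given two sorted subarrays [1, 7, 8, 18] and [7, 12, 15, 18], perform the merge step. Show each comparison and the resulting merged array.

Merging process:

Compare 1 vs 7: take 1 from left. Merged: [1]
Compare 7 vs 7: take 7 from left. Merged: [1, 7]
Compare 8 vs 7: take 7 from right. Merged: [1, 7, 7]
Compare 8 vs 12: take 8 from left. Merged: [1, 7, 7, 8]
Compare 18 vs 12: take 12 from right. Merged: [1, 7, 7, 8, 12]
Compare 18 vs 15: take 15 from right. Merged: [1, 7, 7, 8, 12, 15]
Compare 18 vs 18: take 18 from left. Merged: [1, 7, 7, 8, 12, 15, 18]
Append remaining from right: [18]. Merged: [1, 7, 7, 8, 12, 15, 18, 18]

Final merged array: [1, 7, 7, 8, 12, 15, 18, 18]
Total comparisons: 7

The merged array is [1, 7, 7, 8, 12, 15, 18, 18], requiring 7 comparisons. The merge step runs in O(n) time where n is the total number of elements.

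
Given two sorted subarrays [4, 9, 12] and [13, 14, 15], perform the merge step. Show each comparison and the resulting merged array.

Merging process:

Compare 4 vs 13: take 4 from left. Merged: [4]
Compare 9 vs 13: take 9 from left. Merged: [4, 9]
Compare 12 vs 13: take 12 from left. Merged: [4, 9, 12]
Append remaining from right: [13, 14, 15]. Merged: [4, 9, 12, 13, 14, 15]

Final merged array: [4, 9, 12, 13, 14, 15]
Total comparisons: 3

The merged array is [4, 9, 12, 13, 14, 15], requiring 3 comparisons. The merge step runs in O(n) time where n is the total number of elements.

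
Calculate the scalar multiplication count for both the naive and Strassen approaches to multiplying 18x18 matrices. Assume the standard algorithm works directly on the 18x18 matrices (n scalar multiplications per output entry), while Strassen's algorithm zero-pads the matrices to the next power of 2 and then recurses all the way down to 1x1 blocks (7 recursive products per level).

Matrix multiplication for 18x18 matrices:

Strassen's algorithm requires power-of-2 dimensions. Pad 18x18 to 32x32 (next power of 2).

Standard algorithm: 18^3 = 5832 multiplications
Strassen's algorithm: 7^(log2(32)) = 7^5 = 16807 multiplications
Difference: 5832 - 16807 = -10975 (Strassen uses MORE here due to padding overhead — for small or just-over-power-of-2 n, padding can outweigh the per-level savings)

Standard: 5832 multiplications (18^3). Strassen: 16807 multiplications (7^5, after padding to 32x32). Strassen reduces 8 recursive multiplications to 7 at each level.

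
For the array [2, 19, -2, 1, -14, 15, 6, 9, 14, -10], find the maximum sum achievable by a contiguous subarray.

Using Kadane's algorithm on [2, 19, -2, 1, -14, 15, 6, 9, 14, -10]:

Scanning through the array:
Position 1 (value 19): max_ending_here = 21, max_so_far = 21
Position 2 (value -2): max_ending_here = 19, max_so_far = 21
Position 3 (value 1): max_ending_here = 20, max_so_far = 21
Position 4 (value -14): max_ending_here = 6, max_so_far = 21
Position 5 (value 15): max_ending_here = 21, max_so_far = 21
Position 6 (value 6): max_ending_here = 27, max_so_far = 27
Position 7 (value 9): max_ending_here = 36, max_so_far = 36
Position 8 (value 14): max_ending_here = 50, max_so_far = 50
Position 9 (value -10): max_ending_here = 40, max_so_far = 50

Maximum subarray: [2, 19, -2, 1, -14, 15, 6, 9, 14]
Maximum sum: 50

The maximum subarray is [2, 19, -2, 1, -14, 15, 6, 9, 14] with sum 50. This subarray runs from index 0 to index 8.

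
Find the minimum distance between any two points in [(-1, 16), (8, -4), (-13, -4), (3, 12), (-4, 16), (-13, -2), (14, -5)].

Computing all pairwise distances among 7 points:

d((-1, 16), (8, -4)) = 21.9317
d((-1, 16), (-13, -4)) = 23.3238
d((-1, 16), (3, 12)) = 5.6569
d((-1, 16), (-4, 16)) = 3.0
d((-1, 16), (-13, -2)) = 21.6333
d((-1, 16), (14, -5)) = 25.807
d((8, -4), (-13, -4)) = 21.0
d((8, -4), (3, 12)) = 16.7631
d((8, -4), (-4, 16)) = 23.3238
d((8, -4), (-13, -2)) = 21.095
d((8, -4), (14, -5)) = 6.0828
d((-13, -4), (3, 12)) = 22.6274
d((-13, -4), (-4, 16)) = 21.9317
d((-13, -4), (-13, -2)) = 2.0 <-- minimum
d((-13, -4), (14, -5)) = 27.0185
d((3, 12), (-4, 16)) = 8.0623
d((3, 12), (-13, -2)) = 21.2603
d((3, 12), (14, -5)) = 20.2485
d((-4, 16), (-13, -2)) = 20.1246
d((-4, 16), (14, -5)) = 27.6586
d((-13, -2), (14, -5)) = 27.1662

Closest pair: (-13, -4) and (-13, -2) with distance 2.0

The closest pair is (-13, -4) and (-13, -2) with Euclidean distance 2.0. For 7 points, brute-force pairwise comparison is shown above. For large n, the divide-and-conquer algorithm (sort by x, recurse on halves, check the dividing strip) achieves O(n log n).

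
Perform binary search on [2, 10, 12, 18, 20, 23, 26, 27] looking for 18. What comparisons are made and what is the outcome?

Binary search for 18 in [2, 10, 12, 18, 20, 23, 26, 27]:

lo=0, hi=7, mid=3, arr[mid]=18 -> Found target at index 3!

Binary search finds 18 at index 3 after 1 comparisons. The search repeatedly halves the search space by comparing with the middle element.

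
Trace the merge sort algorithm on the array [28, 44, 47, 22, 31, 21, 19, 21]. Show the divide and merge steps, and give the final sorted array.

Merge sort trace:

Split: [28, 44, 47, 22, 31, 21, 19, 21] -> [28, 44, 47, 22] and [31, 21, 19, 21]
  Split: [28, 44, 47, 22] -> [28, 44] and [47, 22]
    Split: [28, 44] -> [28] and [44]
    Merge: [28] + [44] -> [28, 44]
    Split: [47, 22] -> [47] and [22]
    Merge: [47] + [22] -> [22, 47]
  Merge: [28, 44] + [22, 47] -> [22, 28, 44, 47]
  Split: [31, 21, 19, 21] -> [31, 21] and [19, 21]
    Split: [31, 21] -> [31] and [21]
    Merge: [31] + [21] -> [21, 31]
    Split: [19, 21] -> [19] and [21]
    Merge: [19] + [21] -> [19, 21]
  Merge: [21, 31] + [19, 21] -> [19, 21, 21, 31]
Merge: [22, 28, 44, 47] + [19, 21, 21, 31] -> [19, 21, 21, 22, 28, 31, 44, 47]

Final sorted array: [19, 21, 21, 22, 28, 31, 44, 47]

The merge sort proceeds by recursively splitting the array and merging sorted halves.
After all merges, the sorted array is [19, 21, 21, 22, 28, 31, 44, 47].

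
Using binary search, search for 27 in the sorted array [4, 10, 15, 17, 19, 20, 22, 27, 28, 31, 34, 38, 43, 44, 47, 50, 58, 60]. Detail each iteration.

Binary search for 27 in [4, 10, 15, 17, 19, 20, 22, 27, 28, 31, 34, 38, 43, 44, 47, 50, 58, 60]:

lo=0, hi=17, mid=8, arr[mid]=28 -> 28 > 27, search left half
lo=0, hi=7, mid=3, arr[mid]=17 -> 17 < 27, search right half
lo=4, hi=7, mid=5, arr[mid]=20 -> 20 < 27, search right half
lo=6, hi=7, mid=6, arr[mid]=22 -> 22 < 27, search right half
lo=7, hi=7, mid=7, arr[mid]=27 -> Found target at index 7!

Binary search finds 27 at index 7 after 5 comparisons. The search repeatedly halves the search space by comparing with the middle element.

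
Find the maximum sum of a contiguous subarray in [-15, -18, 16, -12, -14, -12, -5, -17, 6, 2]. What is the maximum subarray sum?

Using Kadane's algorithm on [-15, -18, 16, -12, -14, -12, -5, -17, 6, 2]:

Scanning through the array:
Position 1 (value -18): max_ending_here = -18, max_so_far = -15
Position 2 (value 16): max_ending_here = 16, max_so_far = 16
Position 3 (value -12): max_ending_here = 4, max_so_far = 16
Position 4 (value -14): max_ending_here = -10, max_so_far = 16
Position 5 (value -12): max_ending_here = -12, max_so_far = 16
Position 6 (value -5): max_ending_here = -5, max_so_far = 16
Position 7 (value -17): max_ending_here = -17, max_so_far = 16
Position 8 (value 6): max_ending_here = 6, max_so_far = 16
Position 9 (value 2): max_ending_here = 8, max_so_far = 16

Maximum subarray: [16]
Maximum sum: 16

The maximum subarray is [16] with sum 16. This subarray runs from index 2 to index 2.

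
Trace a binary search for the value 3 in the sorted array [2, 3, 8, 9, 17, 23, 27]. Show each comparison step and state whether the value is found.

Binary search for 3 in [2, 3, 8, 9, 17, 23, 27]:

lo=0, hi=6, mid=3, arr[mid]=9 -> 9 > 3, search left half
lo=0, hi=2, mid=1, arr[mid]=3 -> Found target at index 1!

Binary search finds 3 at index 1 after 2 comparisons. The search repeatedly halves the search space by comparing with the middle element.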